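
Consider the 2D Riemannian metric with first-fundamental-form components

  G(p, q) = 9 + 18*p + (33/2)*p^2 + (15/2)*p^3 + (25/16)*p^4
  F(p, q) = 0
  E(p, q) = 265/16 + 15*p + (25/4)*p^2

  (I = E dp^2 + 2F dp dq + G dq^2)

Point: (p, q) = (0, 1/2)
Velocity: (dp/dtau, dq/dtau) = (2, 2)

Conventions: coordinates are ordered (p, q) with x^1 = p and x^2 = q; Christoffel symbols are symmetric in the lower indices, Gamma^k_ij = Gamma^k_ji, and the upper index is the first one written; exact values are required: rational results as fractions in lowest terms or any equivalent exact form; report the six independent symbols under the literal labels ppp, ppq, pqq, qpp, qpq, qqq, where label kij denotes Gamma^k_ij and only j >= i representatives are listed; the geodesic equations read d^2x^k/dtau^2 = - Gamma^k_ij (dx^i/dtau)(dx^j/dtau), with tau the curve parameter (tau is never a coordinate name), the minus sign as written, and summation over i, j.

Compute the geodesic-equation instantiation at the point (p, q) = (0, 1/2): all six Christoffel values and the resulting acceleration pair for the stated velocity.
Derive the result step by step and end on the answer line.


E = 265/16, F = 0, G = 9 at the point
E_p = 15, E_q = 0, F_p = 0, F_q = 0, G_p = 18, G_q = 0
EG - F^2 = 2385/16;  g^inv = (16/2385) * [[9, 0], [0, 265/16]]
first-kind symbols [ij,l] = (1/2)(d_i g_jl + d_j g_il - d_l g_ij): [pp,p] = E_p/2 = 15/2, [pp,q] = F_p - E_q/2 = 0, [pq,p] = E_q/2 = 0, [pq,q] = G_p/2 = 9, [qq,p] = F_q - G_p/2 = -9, [qq,q] = G_q/2 = 0
Gamma^p_ij = (G*[ij,p] - F*[ij,q])/(EG - F^2), Gamma^q_ij = (E*[ij,q] - F*[ij,p])/(EG - F^2)
Gamma_ppp = 24/53, Gamma_ppq = 0, Gamma_pqq = -144/265, Gamma_qpp = 0, Gamma_qpq = 1, Gamma_qqq = 0
d^2p/dtau^2 = -(Gamma_ppp*(2)^2 + 2*Gamma_ppq*(2)*(2) + Gamma_pqq*(2)^2) = 96/265
d^2q/dtau^2 = -(Gamma_qpp*(2)^2 + 2*Gamma_qpq*(2)*(2) + Gamma_qqq*(2)^2) = -8

Answer: Gamma_ppp = 24/53, Gamma_ppq = 0, Gamma_pqq = -144/265, Gamma_qpp = 0, Gamma_qpq = 1, Gamma_qqq = 0; accelerations (d^2p/dtau^2, d^2q/dtau^2) = (96/265, -8)


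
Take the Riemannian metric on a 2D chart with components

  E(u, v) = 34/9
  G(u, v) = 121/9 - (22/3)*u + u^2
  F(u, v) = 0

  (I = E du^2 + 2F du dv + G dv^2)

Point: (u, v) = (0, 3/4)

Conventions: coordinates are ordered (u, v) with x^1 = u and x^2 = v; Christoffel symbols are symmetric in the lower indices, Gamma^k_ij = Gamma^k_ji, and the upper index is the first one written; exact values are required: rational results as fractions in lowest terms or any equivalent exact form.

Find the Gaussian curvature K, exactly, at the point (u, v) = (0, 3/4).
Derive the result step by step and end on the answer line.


E = 34/9, F = 0, G = 121/9, EG - F^2 = 4114/81 at the point
E_u = 0, E_v = 0, F_u = 0, F_v = 0, G_u = -22/3, G_v = 0
E_vv = 0, F_uv = 0, G_uu = 2
Apply the Brioschi formula K = (det M1 - det M2)/(EG - F^2)^2 over the derivative matrices of E, F, G.
M1 = [[-E_vv/2 + F_uv - G_uu/2, E_u/2, F_u - E_v/2], [F_v - G_u/2, E, F], [G_v/2, F, G]] = [[-1, 0, 0], [11/3, 34/9, 0], [0, 0, 121/9]]; det M1 = -4114/81
M2 = [[0, E_v/2, G_u/2], [E_v/2, E, F], [G_u/2, F, G]] = [[0, 0, -11/3], [0, 34/9, 0], [-11/3, 0, 121/9]]; det M2 = -4114/81
det M1 - det M2 = 0; K = 0 / (4114/81)^2 = 0

Answer: K = 0


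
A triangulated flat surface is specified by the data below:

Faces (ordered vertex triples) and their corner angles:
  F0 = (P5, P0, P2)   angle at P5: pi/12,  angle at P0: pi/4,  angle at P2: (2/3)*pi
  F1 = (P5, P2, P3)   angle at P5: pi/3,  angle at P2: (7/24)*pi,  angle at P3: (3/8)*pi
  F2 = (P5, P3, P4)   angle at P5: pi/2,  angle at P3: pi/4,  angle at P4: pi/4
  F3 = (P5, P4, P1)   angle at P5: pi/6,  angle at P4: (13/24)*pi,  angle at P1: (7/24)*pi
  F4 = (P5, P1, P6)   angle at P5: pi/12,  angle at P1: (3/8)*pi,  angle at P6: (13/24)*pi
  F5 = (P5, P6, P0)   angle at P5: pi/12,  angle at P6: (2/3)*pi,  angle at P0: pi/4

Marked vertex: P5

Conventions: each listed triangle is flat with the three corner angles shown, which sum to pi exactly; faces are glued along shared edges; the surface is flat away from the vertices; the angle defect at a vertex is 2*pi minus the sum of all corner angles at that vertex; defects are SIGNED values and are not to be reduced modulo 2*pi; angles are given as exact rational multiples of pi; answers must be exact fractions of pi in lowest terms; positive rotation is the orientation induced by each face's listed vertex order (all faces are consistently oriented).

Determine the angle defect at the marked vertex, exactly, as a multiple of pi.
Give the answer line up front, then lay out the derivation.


Answer: defect(P5) = (3/4)*pi

Sum of corner angles at P5: (5/4)*pi
defect = 2*pi - (5/4)*pi


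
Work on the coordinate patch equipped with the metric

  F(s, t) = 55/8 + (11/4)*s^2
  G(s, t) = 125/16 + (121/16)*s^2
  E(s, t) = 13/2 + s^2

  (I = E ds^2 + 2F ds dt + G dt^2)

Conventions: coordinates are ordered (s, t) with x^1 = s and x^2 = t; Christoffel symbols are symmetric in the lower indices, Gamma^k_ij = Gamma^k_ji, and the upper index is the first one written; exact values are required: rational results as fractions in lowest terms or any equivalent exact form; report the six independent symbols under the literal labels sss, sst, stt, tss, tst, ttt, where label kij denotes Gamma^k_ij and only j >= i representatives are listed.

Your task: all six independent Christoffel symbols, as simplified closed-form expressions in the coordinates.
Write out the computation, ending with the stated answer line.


E = 13/2 + s^2; F = 55/8 + (11/4)*s^2; G = 125/16 + (121/16)*s^2
Gamma^k_ij = (1/2) g^{kl} (d_i g_jl + d_j g_il - d_l g_ij), with g^inv = (1/(EG-F^2)) [[G, -F], [-F, E]]
first partials: E_s = 2*s, E_t = 0, F_s = (11/2)*s, F_t = 0, G_s = (121/8)*s, G_t = 0
D = EG - F^2 = 225/64 + (613/32)*s^2
expanded: Gamma^s_ss = (G E_s - 2F F_s + F E_t)/(2D), Gamma^s_st = (G E_t - F G_s)/(2D), Gamma^s_tt = (2G F_t - G G_s - F G_t)/(2D), Gamma^t_ss = (2E F_s - E E_t - F E_s)/(2D), Gamma^t_st = (E G_s - F E_t)/(2D), Gamma^t_tt = (E G_t - 2F F_t + F G_s)/(2D); substitute and cancel common factors

Answer: Gamma_sss = (-484*s^3 - 1920*s)/(1226*s^2 + 225), Gamma_sst = (-2662*s^3 - 6655*s)/(2452*s^2 + 450), Gamma_stt = (-14641*s^3 - 15125*s)/(4904*s^2 + 900), Gamma_tss = (176*s^3 + 1848*s)/(1226*s^2 + 225), Gamma_tst = (484*s^3 + 3146*s)/(1226*s^2 + 225), Gamma_ttt = (2662*s^3 + 6655*s)/(2452*s^2 + 450)


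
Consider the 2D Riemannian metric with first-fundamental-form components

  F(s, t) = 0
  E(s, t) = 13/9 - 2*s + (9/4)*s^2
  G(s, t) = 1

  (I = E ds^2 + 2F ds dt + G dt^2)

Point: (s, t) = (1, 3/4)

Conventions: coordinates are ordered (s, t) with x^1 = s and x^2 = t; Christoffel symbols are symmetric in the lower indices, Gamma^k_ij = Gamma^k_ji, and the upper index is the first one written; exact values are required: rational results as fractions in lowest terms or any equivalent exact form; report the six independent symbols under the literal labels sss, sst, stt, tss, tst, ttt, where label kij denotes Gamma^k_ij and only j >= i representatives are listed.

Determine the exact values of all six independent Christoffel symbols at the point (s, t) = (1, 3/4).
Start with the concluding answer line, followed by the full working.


Answer: Gamma_sss = 45/61, Gamma_sst = 0, Gamma_stt = 0, Gamma_tss = 0, Gamma_tst = 0, Gamma_ttt = 0

E = 61/36, F = 0, G = 1 at the point
E_s = 5/2, E_t = 0, F_s = 0, F_t = 0, G_s = 0, G_t = 0
EG - F^2 = 61/36;  g^inv = (36/61) * [[1, 0], [0, 61/36]]
first-kind symbols [ij,l] = (1/2)(d_i g_jl + d_j g_il - d_l g_ij): [ss,s] = E_s/2 = 5/4, [ss,t] = F_s - E_t/2 = 0, [st,s] = E_t/2 = 0, [st,t] = G_s/2 = 0, [tt,s] = F_t - G_s/2 = 0, [tt,t] = G_t/2 = 0
Gamma^s_ij = (G*[ij,s] - F*[ij,t])/(EG - F^2), Gamma^t_ij = (E*[ij,t] - F*[ij,s])/(EG - F^2)


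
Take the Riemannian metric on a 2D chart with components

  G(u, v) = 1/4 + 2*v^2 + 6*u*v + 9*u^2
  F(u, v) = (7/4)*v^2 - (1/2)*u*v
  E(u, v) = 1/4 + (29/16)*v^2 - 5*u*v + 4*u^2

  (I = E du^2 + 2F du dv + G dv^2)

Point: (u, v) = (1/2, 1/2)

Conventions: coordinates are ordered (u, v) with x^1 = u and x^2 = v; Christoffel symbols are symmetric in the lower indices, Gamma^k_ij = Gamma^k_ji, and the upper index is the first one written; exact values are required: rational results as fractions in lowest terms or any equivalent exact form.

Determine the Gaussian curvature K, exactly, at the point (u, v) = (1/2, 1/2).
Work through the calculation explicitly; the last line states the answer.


E = 29/64, F = 5/16, G = 9/2, EG - F^2 = 497/256 at the point
E_u = 3/2, E_v = -11/16, F_u = -1/4, F_v = 3/2, G_u = 12, G_v = 5
E_vv = 29/8, F_uv = -1/2, G_uu = 18
K follows from Brioschi's formula, (det M1 - det M2)/(EG - F^2)^2.
M1 = [[-E_vv/2 + F_uv - G_uu/2, E_u/2, F_u - E_v/2], [F_v - G_u/2, E, F], [G_v/2, F, G]] = [[-181/16, 3/4, 3/32], [-9/2, 29/64, 5/16], [5/2, 5/16, 9/2]]; det M1 = -6581/1024
M2 = [[0, E_v/2, G_u/2], [E_v/2, E, F], [G_u/2, F, G]] = [[0, -11/32, 6], [-11/32, 29/64, 5/16], [6, 5/16, 9/2]]; det M2 = -37137/2048
det M1 - det M2 = 23975/2048; K = 23975/2048 / (497/256)^2 = 109600/35287

Answer: K = 109600/35287


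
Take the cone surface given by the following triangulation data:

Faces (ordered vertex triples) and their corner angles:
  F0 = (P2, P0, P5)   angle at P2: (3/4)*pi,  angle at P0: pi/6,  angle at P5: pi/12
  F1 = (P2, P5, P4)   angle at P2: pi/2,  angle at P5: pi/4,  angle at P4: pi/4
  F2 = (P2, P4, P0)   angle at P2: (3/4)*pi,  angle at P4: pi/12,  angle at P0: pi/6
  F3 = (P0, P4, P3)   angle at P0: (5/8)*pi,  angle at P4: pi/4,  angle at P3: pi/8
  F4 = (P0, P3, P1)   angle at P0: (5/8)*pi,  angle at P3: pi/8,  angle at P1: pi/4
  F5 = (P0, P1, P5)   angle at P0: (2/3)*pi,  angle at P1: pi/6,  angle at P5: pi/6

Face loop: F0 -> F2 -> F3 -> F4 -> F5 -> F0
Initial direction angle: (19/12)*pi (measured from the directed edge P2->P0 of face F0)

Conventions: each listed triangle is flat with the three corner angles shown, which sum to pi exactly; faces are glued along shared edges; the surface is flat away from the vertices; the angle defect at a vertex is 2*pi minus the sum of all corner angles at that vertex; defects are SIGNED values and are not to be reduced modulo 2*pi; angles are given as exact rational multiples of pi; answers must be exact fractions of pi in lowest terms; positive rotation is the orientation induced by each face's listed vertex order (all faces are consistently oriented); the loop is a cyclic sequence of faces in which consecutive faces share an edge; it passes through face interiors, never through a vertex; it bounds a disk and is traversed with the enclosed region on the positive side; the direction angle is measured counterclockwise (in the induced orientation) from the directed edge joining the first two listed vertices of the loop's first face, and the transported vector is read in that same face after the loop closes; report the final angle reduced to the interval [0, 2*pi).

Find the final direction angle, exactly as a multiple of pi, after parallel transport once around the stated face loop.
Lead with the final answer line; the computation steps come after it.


Answer: final direction angle = (4/3)*pi

enclosed vertex P0: corner angles sum to (9/4)*pi, defect = 2*pi - (9/4)*pi = -pi/4
by Gauss-Bonnet the loop rotates the vector by the enclosed defect sum (positive orientation, mod 2*pi)
final angle = (19/12)*pi - pi/4 = (4/3)*pi (mod 2*pi)


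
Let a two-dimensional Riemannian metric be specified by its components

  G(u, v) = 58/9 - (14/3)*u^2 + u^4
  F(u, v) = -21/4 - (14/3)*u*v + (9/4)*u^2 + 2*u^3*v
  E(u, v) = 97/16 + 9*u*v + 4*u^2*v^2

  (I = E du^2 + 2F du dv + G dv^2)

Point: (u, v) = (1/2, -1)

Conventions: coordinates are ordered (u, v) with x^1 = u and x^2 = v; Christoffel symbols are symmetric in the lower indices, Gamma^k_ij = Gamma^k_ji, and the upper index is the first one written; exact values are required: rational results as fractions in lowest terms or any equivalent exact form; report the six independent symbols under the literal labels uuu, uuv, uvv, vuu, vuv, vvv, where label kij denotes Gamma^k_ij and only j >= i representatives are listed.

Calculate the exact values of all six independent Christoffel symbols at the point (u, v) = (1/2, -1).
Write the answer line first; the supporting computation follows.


Answer: Gamma_uuu = -180/497, Gamma_uuv = 90/497, Gamma_uvv = 0, Gamma_vuu = 300/497, Gamma_vuv = -150/497, Gamma_vvv = 0

E = 41/16, F = -125/48, G = 769/144 at the point
E_u = -5, E_v = 5/2, F_u = 65/12, F_v = -25/12, G_u = -25/6, G_v = 0
EG - F^2 = 497/72;  g^inv = (72/497) * [[769/144, 125/48], [125/48, 41/16]]
first-kind symbols [ij,l] = (1/2)(d_i g_jl + d_j g_il - d_l g_ij): [uu,u] = E_u/2 = -5/2, [uu,v] = F_u - E_v/2 = 25/6, [uv,u] = E_v/2 = 5/4, [uv,v] = G_u/2 = -25/12, [vv,u] = F_v - G_u/2 = 0, [vv,v] = G_v/2 = 0
Gamma^u_ij = (G*[ij,u] - F*[ij,v])/(EG - F^2), Gamma^v_ij = (E*[ij,v] - F*[ij,u])/(EG - F^2)


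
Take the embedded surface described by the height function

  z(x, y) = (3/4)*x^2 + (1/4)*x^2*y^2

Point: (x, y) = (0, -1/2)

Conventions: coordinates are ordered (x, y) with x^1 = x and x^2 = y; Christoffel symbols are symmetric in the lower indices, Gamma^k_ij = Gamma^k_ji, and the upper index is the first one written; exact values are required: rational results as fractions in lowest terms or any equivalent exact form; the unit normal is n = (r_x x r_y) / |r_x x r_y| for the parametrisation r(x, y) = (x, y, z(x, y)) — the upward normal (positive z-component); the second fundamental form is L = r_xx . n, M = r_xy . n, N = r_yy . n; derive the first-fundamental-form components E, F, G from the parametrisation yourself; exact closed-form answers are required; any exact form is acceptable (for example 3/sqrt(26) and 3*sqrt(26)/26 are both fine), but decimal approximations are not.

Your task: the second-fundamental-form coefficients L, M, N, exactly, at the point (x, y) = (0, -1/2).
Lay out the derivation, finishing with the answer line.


z_x = 0, z_y = 0, z_xx = 13/8, z_xy = 0, z_yy = 0
E = 1, F = 0, G = 1; answer radicand W^2 = 1
unnormalised second-form numerators: l = 13/8, m = 0, n = 0; L = l/sqrt(1), and similarly M = m/sqrt(W^2), N = n/sqrt(W^2)

Answer: L = 13/8, M = 0, N = 0


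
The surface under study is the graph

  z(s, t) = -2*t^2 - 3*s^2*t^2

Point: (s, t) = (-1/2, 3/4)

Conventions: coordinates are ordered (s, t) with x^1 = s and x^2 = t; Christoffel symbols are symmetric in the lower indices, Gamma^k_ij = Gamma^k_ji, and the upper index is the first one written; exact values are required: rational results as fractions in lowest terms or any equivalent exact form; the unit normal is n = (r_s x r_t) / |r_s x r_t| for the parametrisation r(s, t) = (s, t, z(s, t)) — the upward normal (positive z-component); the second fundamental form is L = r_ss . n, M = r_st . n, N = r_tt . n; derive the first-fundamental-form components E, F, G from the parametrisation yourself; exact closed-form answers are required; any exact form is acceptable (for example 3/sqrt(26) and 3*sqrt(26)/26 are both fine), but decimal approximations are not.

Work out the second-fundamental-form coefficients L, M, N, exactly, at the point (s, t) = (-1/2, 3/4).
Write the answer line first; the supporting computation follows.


Answer: L = -54*sqrt(109)/763, M = 72*sqrt(109)/763, N = -88*sqrt(109)/763

z_s = 27/16, z_t = -33/8, z_ss = -27/8, z_st = 9/2, z_tt = -11/2
E = 985/256, F = -891/128, G = 1153/64; answer radicand W^2 = 5341/256
unnormalised second-form numerators: l = -27/8, m = 9/2, n = -11/2; L = l/sqrt(5341/256), and similarly M = m/sqrt(W^2), N = n/sqrt(W^2)


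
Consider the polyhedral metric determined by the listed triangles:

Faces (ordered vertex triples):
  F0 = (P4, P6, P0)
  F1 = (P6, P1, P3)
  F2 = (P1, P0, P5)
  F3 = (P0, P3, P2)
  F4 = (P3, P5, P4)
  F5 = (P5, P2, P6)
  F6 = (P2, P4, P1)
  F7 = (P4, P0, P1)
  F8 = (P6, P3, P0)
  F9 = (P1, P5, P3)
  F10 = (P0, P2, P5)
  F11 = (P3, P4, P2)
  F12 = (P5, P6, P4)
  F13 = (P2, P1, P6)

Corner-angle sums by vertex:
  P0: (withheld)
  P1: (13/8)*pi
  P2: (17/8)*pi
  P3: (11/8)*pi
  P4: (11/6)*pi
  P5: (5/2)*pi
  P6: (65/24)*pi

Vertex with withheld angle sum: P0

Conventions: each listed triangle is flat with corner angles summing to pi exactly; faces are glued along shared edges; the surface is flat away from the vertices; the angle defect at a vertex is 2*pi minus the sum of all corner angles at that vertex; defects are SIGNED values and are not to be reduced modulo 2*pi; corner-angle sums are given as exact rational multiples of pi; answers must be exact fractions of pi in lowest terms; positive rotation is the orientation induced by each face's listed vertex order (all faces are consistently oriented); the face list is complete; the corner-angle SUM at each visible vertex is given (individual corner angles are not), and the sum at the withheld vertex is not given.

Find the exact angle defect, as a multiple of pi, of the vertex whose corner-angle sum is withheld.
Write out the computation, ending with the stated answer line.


V = 7, E = 21, F = 14; chi = V - E + F = 0
Gauss-Bonnet: total defect = 2*pi*chi = 0; visible defects sum to -pi/6

Answer: defect(P0) = pi/6


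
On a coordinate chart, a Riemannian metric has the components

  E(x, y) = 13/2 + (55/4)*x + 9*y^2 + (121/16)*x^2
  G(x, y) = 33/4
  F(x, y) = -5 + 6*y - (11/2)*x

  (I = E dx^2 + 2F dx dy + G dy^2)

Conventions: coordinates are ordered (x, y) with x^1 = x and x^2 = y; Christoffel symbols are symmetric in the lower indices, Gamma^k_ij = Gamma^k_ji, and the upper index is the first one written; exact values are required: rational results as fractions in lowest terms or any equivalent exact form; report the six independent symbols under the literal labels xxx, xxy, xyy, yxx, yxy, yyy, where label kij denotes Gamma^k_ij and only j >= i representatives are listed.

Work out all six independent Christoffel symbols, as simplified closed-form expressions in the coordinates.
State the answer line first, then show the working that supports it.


Answer: Gamma_xxx = (-3168*x*y + 2057*x + 3456*y^2 - 768*y + 1870)/(2057*x^2 + 4224*x*y + 3740*x + 2448*y^2 + 3840*y + 1832), Gamma_xxy = 4752*y/(2057*x^2 + 4224*x*y + 3740*x + 2448*y^2 + 3840*y + 1832), Gamma_xyy = 3168/(2057*x^2 + 4224*x*y + 3740*x + 2448*y^2 + 3840*y + 1832), Gamma_yxx = (-4356*x^2*y - 10824*x*y - 5184*y^3 - 3168*y^2 - 6384*y - 88)/(2057*x^2 + 4224*x*y + 3740*x + 2448*y^2 + 3840*y + 1832), Gamma_yxy = (3168*x*y - 3456*y^2 + 2880*y)/(2057*x^2 + 4224*x*y + 3740*x + 2448*y^2 + 3840*y + 1832), Gamma_yyy = (2112*x - 2304*y + 1920)/(2057*x^2 + 4224*x*y + 3740*x + 2448*y^2 + 3840*y + 1832)

E = 13/2 + (55/4)*x + 9*y^2 + (121/16)*x^2; F = -5 + 6*y - (11/2)*x; G = 33/4
Gamma^k_ij = (1/2) g^{kl} (d_i g_jl + d_j g_il - d_l g_ij), with g^inv = (1/(EG-F^2)) [[G, -F], [-F, E]]
first partials: E_x = 55/4 + (121/8)*x, E_y = 18*y, F_x = -11/2, F_y = 6, G_x = 0, G_y = 0
D = EG - F^2 = 229/8 + 60*y + (935/16)*x + (153/4)*y^2 + 66*x*y + (2057/64)*x^2
expanded: Gamma^x_xx = (G E_x - 2F F_x + F E_y)/(2D), Gamma^x_xy = (G E_y - F G_x)/(2D), Gamma^x_yy = (2G F_y - G G_x - F G_y)/(2D), Gamma^y_xx = (2E F_x - E E_y - F E_x)/(2D), Gamma^y_xy = (E G_x - F E_y)/(2D), Gamma^y_yy = (E G_y - 2F F_y + F G_x)/(2D); substitute and cancel common factors


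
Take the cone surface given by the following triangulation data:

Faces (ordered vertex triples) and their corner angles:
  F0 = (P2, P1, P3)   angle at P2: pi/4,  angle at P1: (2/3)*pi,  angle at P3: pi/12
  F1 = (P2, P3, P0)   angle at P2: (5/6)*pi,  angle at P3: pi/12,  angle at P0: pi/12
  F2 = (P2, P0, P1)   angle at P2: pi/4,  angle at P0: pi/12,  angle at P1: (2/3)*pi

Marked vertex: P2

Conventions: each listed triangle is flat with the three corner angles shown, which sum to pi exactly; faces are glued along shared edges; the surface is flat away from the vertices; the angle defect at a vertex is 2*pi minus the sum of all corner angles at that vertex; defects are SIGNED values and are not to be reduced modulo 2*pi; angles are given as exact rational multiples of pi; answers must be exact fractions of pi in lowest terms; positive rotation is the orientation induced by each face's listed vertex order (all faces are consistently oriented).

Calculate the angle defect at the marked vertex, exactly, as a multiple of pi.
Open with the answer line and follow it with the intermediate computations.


Answer: defect(P2) = (2/3)*pi

Sum of corner angles at P2: (4/3)*pi
defect = 2*pi - (4/3)*pi


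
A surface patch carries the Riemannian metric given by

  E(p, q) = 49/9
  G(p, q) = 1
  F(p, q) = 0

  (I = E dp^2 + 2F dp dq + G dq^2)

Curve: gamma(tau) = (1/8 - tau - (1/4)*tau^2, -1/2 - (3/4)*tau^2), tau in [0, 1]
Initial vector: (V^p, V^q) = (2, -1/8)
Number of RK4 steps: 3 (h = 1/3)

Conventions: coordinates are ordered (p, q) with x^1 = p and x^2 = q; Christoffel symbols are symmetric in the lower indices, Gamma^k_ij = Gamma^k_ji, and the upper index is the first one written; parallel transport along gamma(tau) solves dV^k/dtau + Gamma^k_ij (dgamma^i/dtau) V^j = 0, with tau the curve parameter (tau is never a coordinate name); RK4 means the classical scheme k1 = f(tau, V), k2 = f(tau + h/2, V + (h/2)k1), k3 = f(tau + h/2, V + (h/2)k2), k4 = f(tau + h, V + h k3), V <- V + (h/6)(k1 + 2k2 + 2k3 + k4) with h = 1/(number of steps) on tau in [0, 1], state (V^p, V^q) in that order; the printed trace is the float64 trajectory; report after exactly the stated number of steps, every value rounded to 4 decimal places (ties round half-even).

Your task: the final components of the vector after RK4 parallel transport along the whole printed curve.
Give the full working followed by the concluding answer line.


gamma'(tau) = (-1 - (1/2)*tau, -(3/2)*tau); f(tau, V)^k = -Gamma^k_ij(gamma(tau)) gamma'^i(tau) V^j; h = 1/3; intermediate values shown to 6 dp
curve data and Christoffel symbols at the stage parameters:
  tau = 0.000000: gamma = (0.125000, -0.500000), gamma' = (-1.000000, 0.000000); Gamma_ppp = 0.000000, Gamma_ppq = 0.000000, Gamma_pqq = 0.000000, Gamma_qpp = 0.000000, Gamma_qpq = 0.000000, Gamma_qqq = 0.000000
  tau = 0.166667: gamma = (-0.048611, -0.520833), gamma' = (-1.083333, -0.250000); Gamma_ppp = 0.000000, Gamma_ppq = 0.000000, Gamma_pqq = 0.000000, Gamma_qpp = 0.000000, Gamma_qpq = 0.000000, Gamma_qqq = 0.000000
  tau = 0.333333: gamma = (-0.236111, -0.583333), gamma' = (-1.166667, -0.500000); Gamma_ppp = 0.000000, Gamma_ppq = 0.000000, Gamma_pqq = 0.000000, Gamma_qpp = 0.000000, Gamma_qpq = 0.000000, Gamma_qqq = 0.000000
  tau = 0.500000: gamma = (-0.437500, -0.687500), gamma' = (-1.250000, -0.750000); Gamma_ppp = 0.000000, Gamma_ppq = 0.000000, Gamma_pqq = 0.000000, Gamma_qpp = 0.000000, Gamma_qpq = 0.000000, Gamma_qqq = 0.000000
  tau = 0.666667: gamma = (-0.652778, -0.833333), gamma' = (-1.333333, -1.000000); Gamma_ppp = 0.000000, Gamma_ppq = 0.000000, Gamma_pqq = 0.000000, Gamma_qpp = 0.000000, Gamma_qpq = 0.000000, Gamma_qqq = 0.000000
  tau = 0.833333: gamma = (-0.881944, -1.020833), gamma' = (-1.416667, -1.250000); Gamma_ppp = 0.000000, Gamma_ppq = 0.000000, Gamma_pqq = 0.000000, Gamma_qpp = 0.000000, Gamma_qpq = 0.000000, Gamma_qqq = 0.000000
  tau = 1.000000: gamma = (-1.125000, -1.250000), gamma' = (-1.500000, -1.500000); Gamma_ppp = 0.000000, Gamma_ppq = 0.000000, Gamma_pqq = 0.000000, Gamma_qpp = 0.000000, Gamma_qpq = 0.000000, Gamma_qqq = 0.000000
step 0: V^p = 2.0000, V^q = -0.1250
step 1: k1 = (0.000000, 0.000000), k2 = (0.000000, 0.000000), k3 = (0.000000, 0.000000), k4 = (0.000000, 0.000000); V <- V + (h/6)(k1 + 2k2 + 2k3 + k4): V^p = 2.0000, V^q = -0.1250
step 2: k1 = (0.000000, 0.000000), k2 = (0.000000, 0.000000), k3 = (0.000000, 0.000000), k4 = (0.000000, 0.000000); V <- V + (h/6)(k1 + 2k2 + 2k3 + k4): V^p = 2.0000, V^q = -0.1250
step 3: k1 = (0.000000, 0.000000), k2 = (0.000000, 0.000000), k3 = (0.000000, 0.000000), k4 = (0.000000, 0.000000); V <- V + (h/6)(k1 + 2k2 + 2k3 + k4): V^p = 2.0000, V^q = -0.1250

Answer: V^p = 2.0000, V^q = -0.1250


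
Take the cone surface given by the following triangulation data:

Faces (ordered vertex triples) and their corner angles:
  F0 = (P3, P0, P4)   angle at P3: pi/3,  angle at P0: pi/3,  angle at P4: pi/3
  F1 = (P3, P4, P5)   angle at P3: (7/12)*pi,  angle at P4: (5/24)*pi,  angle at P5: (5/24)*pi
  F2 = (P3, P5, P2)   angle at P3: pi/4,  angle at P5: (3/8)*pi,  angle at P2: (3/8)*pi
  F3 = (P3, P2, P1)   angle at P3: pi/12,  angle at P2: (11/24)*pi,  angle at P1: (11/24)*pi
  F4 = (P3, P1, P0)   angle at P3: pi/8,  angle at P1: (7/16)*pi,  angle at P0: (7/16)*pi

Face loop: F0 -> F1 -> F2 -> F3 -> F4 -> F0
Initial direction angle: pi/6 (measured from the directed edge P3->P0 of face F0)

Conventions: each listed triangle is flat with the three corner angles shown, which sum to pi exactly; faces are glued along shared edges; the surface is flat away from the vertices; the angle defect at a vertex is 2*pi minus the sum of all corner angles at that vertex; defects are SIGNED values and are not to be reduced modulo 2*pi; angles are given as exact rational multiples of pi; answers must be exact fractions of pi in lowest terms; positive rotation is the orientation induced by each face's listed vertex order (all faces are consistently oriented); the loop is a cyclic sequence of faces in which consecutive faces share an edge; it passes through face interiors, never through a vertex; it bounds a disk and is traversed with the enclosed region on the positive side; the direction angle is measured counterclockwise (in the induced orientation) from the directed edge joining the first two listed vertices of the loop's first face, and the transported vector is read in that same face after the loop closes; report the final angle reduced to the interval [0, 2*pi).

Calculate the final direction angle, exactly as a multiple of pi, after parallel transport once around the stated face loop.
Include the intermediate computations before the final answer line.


enclosed vertex P3: corner angles sum to (11/8)*pi, defect = 2*pi - (11/8)*pi = (5/8)*pi
the final direction is the initial angle plus the enclosed defects, taken mod 2*pi in the induced orientation
final angle = pi/6 + (5/8)*pi = (19/24)*pi (mod 2*pi)

Answer: final direction angle = (19/24)*pi


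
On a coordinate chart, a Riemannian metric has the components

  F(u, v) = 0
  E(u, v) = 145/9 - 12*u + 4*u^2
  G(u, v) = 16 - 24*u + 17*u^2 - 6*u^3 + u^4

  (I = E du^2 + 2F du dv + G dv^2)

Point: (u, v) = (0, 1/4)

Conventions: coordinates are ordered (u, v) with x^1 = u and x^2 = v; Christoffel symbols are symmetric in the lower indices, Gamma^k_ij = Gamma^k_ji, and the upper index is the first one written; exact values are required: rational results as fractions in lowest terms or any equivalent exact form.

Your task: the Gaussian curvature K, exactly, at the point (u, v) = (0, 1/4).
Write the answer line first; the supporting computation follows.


Answer: K = -288/21025

E = 145/9, F = 0, G = 16, EG - F^2 = 2320/9 at the point
E_u = -12, E_v = 0, F_u = 0, F_v = 0, G_u = -24, G_v = 0
E_vv = 0, F_uv = 0, G_uu = 34
Evaluate Brioschi's two determinant matrices M1, M2 and divide by (EG - F^2)^2.
M1 = [[-E_vv/2 + F_uv - G_uu/2, E_u/2, F_u - E_v/2], [F_v - G_u/2, E, F], [G_v/2, F, G]] = [[-17, -6, 0], [12, 145/9, 0], [0, 0, 16]]; det M1 = -29072/9
M2 = [[0, E_v/2, G_u/2], [E_v/2, E, F], [G_u/2, F, G]] = [[0, 0, -12], [0, 145/9, 0], [-12, 0, 16]]; det M2 = -2320
det M1 - det M2 = -8192/9; K = -8192/9 / (2320/9)^2 = -288/21025


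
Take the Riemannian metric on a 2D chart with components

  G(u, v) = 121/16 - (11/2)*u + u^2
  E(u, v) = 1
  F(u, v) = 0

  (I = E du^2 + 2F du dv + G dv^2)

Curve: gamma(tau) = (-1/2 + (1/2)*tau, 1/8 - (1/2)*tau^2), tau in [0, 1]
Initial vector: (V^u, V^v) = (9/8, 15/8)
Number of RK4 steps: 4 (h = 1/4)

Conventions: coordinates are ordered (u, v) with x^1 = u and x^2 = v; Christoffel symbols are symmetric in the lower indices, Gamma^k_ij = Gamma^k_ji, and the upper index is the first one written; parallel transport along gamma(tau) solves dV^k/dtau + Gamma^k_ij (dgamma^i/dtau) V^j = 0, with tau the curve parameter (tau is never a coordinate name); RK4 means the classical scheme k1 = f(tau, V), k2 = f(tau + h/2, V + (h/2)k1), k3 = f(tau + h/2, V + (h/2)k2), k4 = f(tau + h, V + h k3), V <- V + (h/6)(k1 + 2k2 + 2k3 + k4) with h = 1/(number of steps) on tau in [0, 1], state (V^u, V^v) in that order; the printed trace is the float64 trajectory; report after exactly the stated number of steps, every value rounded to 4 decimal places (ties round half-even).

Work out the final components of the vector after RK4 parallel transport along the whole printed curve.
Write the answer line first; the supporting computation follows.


Answer: V^u = 3.9088, V^v = 1.7485

gamma'(tau) = (1/2, -tau); f(tau, V)^k = -Gamma^k_ij(gamma(tau)) gamma'^i(tau) V^j; h = 1/4; intermediate values shown to 6 dp
curve data and Christoffel symbols at the stage parameters:
  tau = 0.000000: gamma = (-0.500000, 0.125000), gamma' = (0.500000, 0.000000); Gamma_uuu = 0.000000, Gamma_uuv = 0.000000, Gamma_uvv = 3.250000, Gamma_vuu = 0.000000, Gamma_vuv = -0.307692, Gamma_vvv = 0.000000
  tau = 0.125000: gamma = (-0.437500, 0.117188), gamma' = (0.500000, -0.125000); Gamma_uuu = 0.000000, Gamma_uuv = 0.000000, Gamma_uvv = 3.187500, Gamma_vuu = 0.000000, Gamma_vuv = -0.313725, Gamma_vvv = 0.000000
  tau = 0.250000: gamma = (-0.375000, 0.093750), gamma' = (0.500000, -0.250000); Gamma_uuu = 0.000000, Gamma_uuv = 0.000000, Gamma_uvv = 3.125000, Gamma_vuu = 0.000000, Gamma_vuv = -0.320000, Gamma_vvv = 0.000000
  tau = 0.375000: gamma = (-0.312500, 0.054688), gamma' = (0.500000, -0.375000); Gamma_uuu = 0.000000, Gamma_uuv = 0.000000, Gamma_uvv = 3.062500, Gamma_vuu = 0.000000, Gamma_vuv = -0.326531, Gamma_vvv = 0.000000
  tau = 0.500000: gamma = (-0.250000, 0.000000), gamma' = (0.500000, -0.500000); Gamma_uuu = 0.000000, Gamma_uuv = 0.000000, Gamma_uvv = 3.000000, Gamma_vuu = 0.000000, Gamma_vuv = -0.333333, Gamma_vvv = 0.000000
  tau = 0.625000: gamma = (-0.187500, -0.070312), gamma' = (0.500000, -0.625000); Gamma_uuu = 0.000000, Gamma_uuv = 0.000000, Gamma_uvv = 2.937500, Gamma_vuu = 0.000000, Gamma_vuv = -0.340426, Gamma_vvv = 0.000000
  tau = 0.750000: gamma = (-0.125000, -0.156250), gamma' = (0.500000, -0.750000); Gamma_uuu = 0.000000, Gamma_uuv = 0.000000, Gamma_uvv = 2.875000, Gamma_vuu = 0.000000, Gamma_vuv = -0.347826, Gamma_vvv = 0.000000
  tau = 0.875000: gamma = (-0.062500, -0.257812), gamma' = (0.500000, -0.875000); Gamma_uuu = 0.000000, Gamma_uuv = 0.000000, Gamma_uvv = 2.812500, Gamma_vuu = 0.000000, Gamma_vuv = -0.355556, Gamma_vvv = 0.000000
  tau = 1.000000: gamma = (0.000000, -0.375000), gamma' = (0.500000, -1.000000); Gamma_uuu = 0.000000, Gamma_uuv = 0.000000, Gamma_uvv = 2.750000, Gamma_vuu = 0.000000, Gamma_vuv = -0.363636, Gamma_vvv = 0.000000
step 0: V^u = 1.1250, V^v = 1.8750
step 1: k1 = (0.000000, 0.288462), k2 = (0.761437, 0.255656), k3 = (0.759803, 0.251280), k4 = (1.513922, 0.204855); V <- V + (h/6)(k1 + 2k2 + 2k3 + k4): V^u = 1.3149, V^v = 1.9378
step 2: k1 = (1.513906, 0.204860), k2 = (2.254850, 0.136382), k3 = (2.245020, 0.123644), k4 = (2.953066, 0.015434); V <- V + (h/6)(k1 + 2k2 + 2k3 + k4): V^u = 1.8760, V^v = 1.9686
step 3: k1 = (2.952971, 0.015447), k2 = (3.617858, -0.142260), k3 = (3.581666, -0.163299), k4 = (4.156868, -0.387695); V <- V + (h/6)(k1 + 2k2 + 2k3 + k4): V^u = 2.7722, V^v = 1.9277
step 4: k1 = (4.156547, -0.387926), k2 = (4.624552, -0.690018), k3 = (4.531623, -0.714932), k4 = (4.809587, -1.102037); V <- V + (h/6)(k1 + 2k2 + 2k3 + k4): V^u = 3.9088, V^v = 1.7485


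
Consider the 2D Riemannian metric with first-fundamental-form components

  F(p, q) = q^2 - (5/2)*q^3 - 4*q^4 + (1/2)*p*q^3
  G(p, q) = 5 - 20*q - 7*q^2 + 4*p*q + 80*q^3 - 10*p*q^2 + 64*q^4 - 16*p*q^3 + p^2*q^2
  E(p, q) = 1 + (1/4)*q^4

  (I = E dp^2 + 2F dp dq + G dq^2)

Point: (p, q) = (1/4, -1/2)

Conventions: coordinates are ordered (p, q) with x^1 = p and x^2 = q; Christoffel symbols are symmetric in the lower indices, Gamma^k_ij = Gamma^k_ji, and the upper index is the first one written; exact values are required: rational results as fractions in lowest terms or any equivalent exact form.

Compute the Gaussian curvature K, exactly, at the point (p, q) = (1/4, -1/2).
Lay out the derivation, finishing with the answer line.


E = 65/64, F = 19/64, G = 425/64, EG - F^2 = 213/32 at the point
E_p = 0, E_q = -1/8, F_p = -1/16, F_q = -25/32, G_p = -19/8, G_q = 247/16
E_qq = 3/4, F_pq = 3/8, G_pp = 1/2
Using the Brioschi determinant formula for K from the metric derivatives:
M1 = [[-E_qq/2 + F_pq - G_pp/2, E_p/2, F_p - E_q/2], [F_q - G_p/2, E, F], [G_q/2, F, G]] = [[-1/4, 0, 0], [13/32, 65/64, 19/64], [247/32, 19/64, 425/64]]; det M1 = -213/128
M2 = [[0, E_q/2, G_p/2], [E_q/2, E, F], [G_p/2, F, G]] = [[0, -1/16, -19/16], [-1/16, 65/64, 19/64], [-19/16, 19/64, 425/64]]; det M2 = -181/128
det M1 - det M2 = -1/4; K = -1/4 / (213/32)^2 = -256/45369

Answer: K = -256/45369


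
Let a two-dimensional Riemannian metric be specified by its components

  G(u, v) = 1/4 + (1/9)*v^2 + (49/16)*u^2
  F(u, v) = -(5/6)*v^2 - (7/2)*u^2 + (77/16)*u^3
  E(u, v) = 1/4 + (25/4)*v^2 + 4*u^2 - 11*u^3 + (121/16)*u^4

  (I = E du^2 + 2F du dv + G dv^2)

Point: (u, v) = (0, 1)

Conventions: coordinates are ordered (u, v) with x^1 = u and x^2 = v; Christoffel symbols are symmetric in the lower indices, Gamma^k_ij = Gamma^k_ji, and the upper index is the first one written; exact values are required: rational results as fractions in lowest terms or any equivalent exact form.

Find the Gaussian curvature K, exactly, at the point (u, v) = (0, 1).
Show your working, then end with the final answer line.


E = 13/2, F = -5/6, G = 13/36, EG - F^2 = 119/72 at the point
E_u = 0, E_v = 25/2, F_u = 0, F_v = -5/3, G_u = 0, G_v = 2/9
E_vv = 25/2, F_uv = 0, G_uu = 49/8
Compute both Brioschi determinants and normalise by (EG - F^2)^2.
M1 = [[-E_vv/2 + F_uv - G_uu/2, E_u/2, F_u - E_v/2], [F_v - G_u/2, E, F], [G_v/2, F, G]] = [[-149/16, 0, -25/4], [-5/3, 13/2, -5/6], [1/9, -5/6, 13/36]]; det M1 = -22531/1152
M2 = [[0, E_v/2, G_u/2], [E_v/2, E, F], [G_u/2, F, G]] = [[0, 25/4, 0], [25/4, 13/2, -5/6], [0, -5/6, 13/36]]; det M2 = -8125/576
det M1 - det M2 = -6281/1152; K = -6281/1152 / (119/72)^2 = -56529/28322

Answer: K = -56529/28322


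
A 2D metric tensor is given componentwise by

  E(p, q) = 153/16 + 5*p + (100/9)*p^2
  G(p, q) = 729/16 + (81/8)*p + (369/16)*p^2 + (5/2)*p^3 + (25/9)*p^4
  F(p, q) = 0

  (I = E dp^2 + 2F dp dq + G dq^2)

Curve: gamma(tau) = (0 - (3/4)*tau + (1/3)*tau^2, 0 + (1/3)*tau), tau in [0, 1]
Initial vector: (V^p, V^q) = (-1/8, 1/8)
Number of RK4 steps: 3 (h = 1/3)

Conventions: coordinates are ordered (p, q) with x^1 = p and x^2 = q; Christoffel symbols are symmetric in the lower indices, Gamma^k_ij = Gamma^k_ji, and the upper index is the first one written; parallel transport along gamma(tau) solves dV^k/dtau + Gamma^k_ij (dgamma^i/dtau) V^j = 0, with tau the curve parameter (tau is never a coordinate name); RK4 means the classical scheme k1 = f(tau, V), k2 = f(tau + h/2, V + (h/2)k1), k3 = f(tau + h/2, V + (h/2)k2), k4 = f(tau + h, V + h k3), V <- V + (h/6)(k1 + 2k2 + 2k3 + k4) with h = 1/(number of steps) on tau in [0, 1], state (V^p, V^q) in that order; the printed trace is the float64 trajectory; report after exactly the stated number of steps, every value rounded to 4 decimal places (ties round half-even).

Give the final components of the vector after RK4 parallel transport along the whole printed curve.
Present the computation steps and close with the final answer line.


gamma'(tau) = (-3/4 + (2/3)*tau, 1/3); f(tau, V)^k = -Gamma^k_ij(gamma(tau)) gamma'^i(tau) V^j; h = 1/3; intermediate values shown to 6 dp
curve data and Christoffel symbols at the stage parameters:
  tau = 0.000000: gamma = (0.000000, 0.000000), gamma' = (-0.750000, 0.333333); Gamma_ppp = 0.261438, Gamma_ppq = 0.000000, Gamma_pqq = -0.529412, Gamma_qpp = 0.000000, Gamma_qpq = 0.111111, Gamma_qqq = 0.000000
  tau = 0.166667: gamma = (-0.115741, 0.055556), gamma' = (-0.638889, 0.333333); Gamma_ppp = 0.132929, Gamma_ppq = 0.000000, Gamma_pqq = -0.266610, Gamma_qpp = 0.000000, Gamma_qpq = 0.054476, Gamma_qqq = 0.000000
  tau = 0.333333: gamma = (-0.212963, 0.111111), gamma' = (-0.527778, 0.333333); Gamma_ppp = 0.014858, Gamma_ppq = 0.000000, Gamma_pqq = -0.029712, Gamma_qpp = 0.000000, Gamma_qpq = 0.006019, Gamma_qqq = 0.000000
  tau = 0.500000: gamma = (-0.291667, 0.166667), gamma' = (-0.416667, 0.333333); Gamma_ppp = -0.081855, Gamma_ppq = 0.000000, Gamma_pqq = 0.163867, Gamma_qpp = 0.000000, Gamma_qpq = -0.033302, Gamma_qqq = 0.000000
  tau = 0.666667: gamma = (-0.351852, 0.222222), gamma' = (-0.305556, 0.333333); Gamma_ppp = -0.153557, Gamma_ppq = 0.000000, Gamma_pqq = 0.308301, Gamma_qpp = 0.000000, Gamma_qpq = -0.063182, Gamma_qqq = 0.000000
  tau = 0.833333: gamma = (-0.393519, 0.277778), gamma' = (-0.194444, 0.333333); Gamma_ppp = -0.201001, Gamma_ppq = 0.000000, Gamma_pqq = 0.404792, Gamma_qpp = 0.000000, Gamma_qpq = -0.083678, Gamma_qqq = 0.000000
  tau = 1.000000: gamma = (-0.416667, 0.333333), gamma' = (-0.083333, 0.333333); Gamma_ppp = -0.226359, Gamma_ppq = 0.000000, Gamma_pqq = 0.456806, Gamma_qpp = 0.000000, Gamma_qpq = -0.094976, Gamma_qqq = 0.000000
step 0: V^p = -0.1250, V^q = 0.1250
step 1: k1 = (-0.002451, 0.015046), k2 = (0.000681, 0.006715), k3 = (0.000602, 0.006657), k4 = (0.000281, 0.000655); V <- V + (h/6)(k1 + 2k2 + 2k3 + k4): V^p = -0.1250, V^q = 0.1274
step 2: k1 = (0.000281, 0.000655), k2 = (-0.002702, -0.003155), k3 = (-0.002650, -0.003152), k4 = (-0.007075, -0.005089); V <- V + (h/6)(k1 + 2k2 + 2k3 + k4): V^p = -0.1260, V^q = 0.1264
step 3: k1 = (-0.007081, -0.005093), k2 = (-0.011973, -0.005589), k3 = (-0.011930, -0.005610), k4 = (-0.016513, -0.005099); V <- V + (h/6)(k1 + 2k2 + 2k3 + k4): V^p = -0.1299, V^q = 0.1246

Answer: V^p = -0.1299, V^q = 0.1246


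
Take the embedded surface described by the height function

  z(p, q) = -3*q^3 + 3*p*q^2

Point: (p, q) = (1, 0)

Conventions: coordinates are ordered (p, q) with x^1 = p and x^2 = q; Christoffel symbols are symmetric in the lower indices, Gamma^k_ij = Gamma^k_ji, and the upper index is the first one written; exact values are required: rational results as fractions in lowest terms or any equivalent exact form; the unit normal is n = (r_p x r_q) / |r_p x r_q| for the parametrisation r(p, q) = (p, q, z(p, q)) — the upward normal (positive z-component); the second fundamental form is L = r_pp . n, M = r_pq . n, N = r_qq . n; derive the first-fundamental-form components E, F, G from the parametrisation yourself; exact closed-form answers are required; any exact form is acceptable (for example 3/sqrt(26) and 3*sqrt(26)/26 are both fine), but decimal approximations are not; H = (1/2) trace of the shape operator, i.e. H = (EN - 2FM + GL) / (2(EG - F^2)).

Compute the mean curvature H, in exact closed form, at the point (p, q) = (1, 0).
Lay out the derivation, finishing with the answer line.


z_p = 0, z_q = 0, z_pp = 0, z_pq = 0, z_qq = 6
E = 1, F = 0, G = 1; answer radicand W^2 = 1
unnormalised second-form numerators: l = 0, m = 0, n = 6; L = l/sqrt(1), and similarly M = m/sqrt(W^2), N = n/sqrt(W^2)
H = (E*n - 2*F*m + G*l) / (2*(EG - F^2)*sqrt(W^2)); E*n - 2*F*m + G*l = 6, EG - F^2 = 1, so H = (3)/sqrt(1)

Answer: H = 3


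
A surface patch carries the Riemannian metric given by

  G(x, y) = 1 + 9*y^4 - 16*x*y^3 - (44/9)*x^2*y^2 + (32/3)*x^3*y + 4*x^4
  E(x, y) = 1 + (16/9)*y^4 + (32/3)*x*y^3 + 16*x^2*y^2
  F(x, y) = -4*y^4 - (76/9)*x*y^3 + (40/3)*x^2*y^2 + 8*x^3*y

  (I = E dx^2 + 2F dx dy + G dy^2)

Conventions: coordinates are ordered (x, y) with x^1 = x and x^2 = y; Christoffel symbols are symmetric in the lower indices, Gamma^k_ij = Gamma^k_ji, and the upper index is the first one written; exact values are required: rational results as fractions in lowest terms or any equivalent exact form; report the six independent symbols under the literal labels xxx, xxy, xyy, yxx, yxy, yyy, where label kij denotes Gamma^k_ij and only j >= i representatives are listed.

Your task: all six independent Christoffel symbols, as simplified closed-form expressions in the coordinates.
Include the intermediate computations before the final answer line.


E = 1 + (16/9)*y^4 + (32/3)*x*y^3 + 16*x^2*y^2; F = -4*y^4 - (76/9)*x*y^3 + (40/3)*x^2*y^2 + 8*x^3*y; G = 1 + 9*y^4 - 16*x*y^3 - (44/9)*x^2*y^2 + (32/3)*x^3*y + 4*x^4
Gamma^k_ij = (1/2) g^{kl} (d_i g_jl + d_j g_il - d_l g_ij), with g^inv = (1/(EG-F^2)) [[G, -F], [-F, E]]
first partials: E_x = (32/3)*y^3 + 32*x*y^2, E_y = (64/9)*y^3 + 32*x*y^2 + 32*x^2*y, F_x = -(76/9)*y^3 + (80/3)*x*y^2 + 24*x^2*y, F_y = -16*y^3 - (76/3)*x*y^2 + (80/3)*x^2*y + 8*x^3, G_x = -16*y^3 - (88/9)*x*y^2 + 32*x^2*y + 16*x^3, G_y = 36*y^3 - 48*x*y^2 - (88/9)*x^2*y + (32/3)*x^3
D = EG - F^2 = 1 + (97/9)*y^4 - (16/3)*x*y^3 + (100/9)*x^2*y^2 + (32/3)*x^3*y + 4*x^4
expanded: Gamma^x_xx = (G E_x - 2F F_x + F E_y)/(2D), Gamma^x_xy = (G E_y - F G_x)/(2D), Gamma^x_yy = (2G F_y - G G_x - F G_y)/(2D), Gamma^y_xx = (2E F_x - E E_y - F E_x)/(2D), Gamma^y_xy = (E G_x - F E_y)/(2D), Gamma^y_yy = (E G_y - 2F F_y + F G_x)/(2D); substitute and cancel common factors

Answer: Gamma_xxx = (144*x*y^2 + 48*y^3)/(36*x^4 + 96*x^3*y + 100*x^2*y^2 - 48*x*y^3 + 97*y^4 + 9), Gamma_xxy = (144*x^2*y + 144*x*y^2 + 32*y^3)/(36*x^4 + 96*x^3*y + 100*x^2*y^2 - 48*x*y^3 + 97*y^4 + 9), Gamma_xyy = (96*x^2*y - 184*x*y^2 - 72*y^3)/(36*x^4 + 96*x^3*y + 100*x^2*y^2 - 48*x*y^3 + 97*y^4 + 9), Gamma_yxx = (72*x^2*y + 96*x*y^2 - 108*y^3)/(36*x^4 + 96*x^3*y + 100*x^2*y^2 - 48*x*y^3 + 97*y^4 + 9), Gamma_yxy = (72*x^3 + 144*x^2*y - 44*x*y^2 - 72*y^3)/(36*x^4 + 96*x^3*y + 100*x^2*y^2 - 48*x*y^3 + 97*y^4 + 9), Gamma_yyy = (48*x^3 - 44*x^2*y - 216*x*y^2 + 162*y^3)/(36*x^4 + 96*x^3*y + 100*x^2*y^2 - 48*x*y^3 + 97*y^4 + 9)
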